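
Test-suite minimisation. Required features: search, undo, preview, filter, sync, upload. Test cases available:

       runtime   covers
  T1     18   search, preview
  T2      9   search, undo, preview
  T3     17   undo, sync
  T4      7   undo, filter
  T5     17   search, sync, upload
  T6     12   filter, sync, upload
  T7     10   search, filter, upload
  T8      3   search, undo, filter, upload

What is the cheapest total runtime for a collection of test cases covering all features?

21

T2, T6 cover every feature at runtime 9 + 12 = 21.
Any cover uses at least 2 test cases; among all covering selections none totals below 21.
Greedy by coverage-per-runtime would pick T8, T2, T6 for 24 — worse than the optimum 21.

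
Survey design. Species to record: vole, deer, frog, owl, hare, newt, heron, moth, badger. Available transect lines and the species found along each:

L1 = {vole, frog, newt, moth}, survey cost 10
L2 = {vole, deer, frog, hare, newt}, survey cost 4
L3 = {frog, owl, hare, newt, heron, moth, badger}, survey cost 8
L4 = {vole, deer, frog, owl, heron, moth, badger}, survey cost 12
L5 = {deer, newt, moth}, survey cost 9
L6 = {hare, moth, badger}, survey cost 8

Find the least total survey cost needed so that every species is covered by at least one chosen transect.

12

L2, L3 cover every species at survey cost 4 + 8 = 12.
Any cover uses at least 2 transects; among all covering selections none totals below 12.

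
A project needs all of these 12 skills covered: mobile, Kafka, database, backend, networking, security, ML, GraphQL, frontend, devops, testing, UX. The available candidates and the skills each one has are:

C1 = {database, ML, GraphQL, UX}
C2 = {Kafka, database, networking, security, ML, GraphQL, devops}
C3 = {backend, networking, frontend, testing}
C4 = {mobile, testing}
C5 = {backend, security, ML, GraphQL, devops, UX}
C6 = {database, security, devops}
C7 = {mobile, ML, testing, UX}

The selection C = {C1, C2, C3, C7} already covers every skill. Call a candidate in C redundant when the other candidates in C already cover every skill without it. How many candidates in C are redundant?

1

Drop C1: the rest still cover every skill — redundant.
Drop C2: Kafka, security, devops uncovered — not redundant.
Drop C3: backend, frontend uncovered — not redundant.
Drop C7: mobile uncovered — not redundant.
1 redundant: C1.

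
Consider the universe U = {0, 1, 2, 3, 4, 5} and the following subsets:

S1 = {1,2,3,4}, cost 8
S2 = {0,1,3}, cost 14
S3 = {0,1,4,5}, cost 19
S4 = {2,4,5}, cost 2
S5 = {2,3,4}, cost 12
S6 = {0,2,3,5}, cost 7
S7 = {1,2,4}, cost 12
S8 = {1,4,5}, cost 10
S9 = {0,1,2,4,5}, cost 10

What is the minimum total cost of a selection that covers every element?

S1, S6 cover every element at cost 8 + 7 = 15.
Any cover uses at least 2 sets; among all covering selections none totals below 15.
Greedy by coverage-per-cost would pick S4, S6, S1 for 17 — worse than the optimum 15.

15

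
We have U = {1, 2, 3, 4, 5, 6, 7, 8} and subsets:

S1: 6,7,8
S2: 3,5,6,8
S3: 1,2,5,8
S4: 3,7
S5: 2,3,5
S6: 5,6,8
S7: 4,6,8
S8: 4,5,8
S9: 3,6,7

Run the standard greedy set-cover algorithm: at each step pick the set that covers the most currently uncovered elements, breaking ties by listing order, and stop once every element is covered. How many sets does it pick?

4

Pick 1: S2 covers 4 new elements (3, 5, 6, 8).
Pick 2: S3 covers 2 new elements (1, 2).
Pick 3: S1 covers 1 new elements (7).
Pick 4: S7 covers 1 new elements (4).
Greedy uses 4 sets. (The true minimum is 3.)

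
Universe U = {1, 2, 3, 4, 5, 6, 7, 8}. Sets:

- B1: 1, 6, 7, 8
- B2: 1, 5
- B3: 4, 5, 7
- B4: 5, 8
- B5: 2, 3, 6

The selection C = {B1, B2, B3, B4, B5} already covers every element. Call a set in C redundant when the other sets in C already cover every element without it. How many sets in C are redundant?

Drop B1: the rest still cover every element — redundant.
Drop B2: the rest still cover every element — redundant.
Drop B3: 4 uncovered — not redundant.
Drop B4: the rest still cover every element — redundant.
Drop B5: 2, 3 uncovered — not redundant.
3 redundant: B1, B2, B4.

3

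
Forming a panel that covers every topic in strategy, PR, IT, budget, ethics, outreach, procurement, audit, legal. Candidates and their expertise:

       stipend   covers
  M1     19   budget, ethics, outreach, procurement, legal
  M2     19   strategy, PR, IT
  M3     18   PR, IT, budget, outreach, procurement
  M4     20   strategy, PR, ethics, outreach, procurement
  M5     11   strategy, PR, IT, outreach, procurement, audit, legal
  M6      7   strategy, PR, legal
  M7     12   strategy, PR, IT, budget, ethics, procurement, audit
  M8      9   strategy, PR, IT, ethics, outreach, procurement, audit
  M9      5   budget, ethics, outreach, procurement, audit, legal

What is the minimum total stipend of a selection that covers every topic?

14

M8, M9 cover every topic at stipend 9 + 5 = 14.
Any cover uses at least 2 members; among all covering selections none totals below 14.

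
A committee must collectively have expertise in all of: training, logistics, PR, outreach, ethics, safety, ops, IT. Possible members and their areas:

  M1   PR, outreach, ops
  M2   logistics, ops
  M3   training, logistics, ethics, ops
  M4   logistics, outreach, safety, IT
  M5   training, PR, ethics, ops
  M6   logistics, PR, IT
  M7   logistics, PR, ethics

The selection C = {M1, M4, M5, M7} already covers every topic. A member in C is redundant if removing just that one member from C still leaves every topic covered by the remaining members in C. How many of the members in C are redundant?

Drop M1: the rest still cover every topic — redundant.
Drop M4: safety, IT uncovered — not redundant.
Drop M5: training uncovered — not redundant.
Drop M7: the rest still cover every topic — redundant.
2 redundant: M1, M7.

2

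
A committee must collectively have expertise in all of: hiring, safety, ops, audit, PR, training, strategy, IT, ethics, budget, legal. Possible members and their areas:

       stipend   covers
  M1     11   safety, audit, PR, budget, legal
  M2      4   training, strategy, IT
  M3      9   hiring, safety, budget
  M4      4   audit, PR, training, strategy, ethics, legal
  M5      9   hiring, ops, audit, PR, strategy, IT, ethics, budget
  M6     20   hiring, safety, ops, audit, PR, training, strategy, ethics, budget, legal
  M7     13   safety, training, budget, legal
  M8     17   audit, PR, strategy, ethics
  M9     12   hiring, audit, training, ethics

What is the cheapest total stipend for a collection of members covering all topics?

M5, M7 cover every topic at stipend 9 + 13 = 22.
Any cover uses at least 2 members; among all covering selections none totals below 22.

22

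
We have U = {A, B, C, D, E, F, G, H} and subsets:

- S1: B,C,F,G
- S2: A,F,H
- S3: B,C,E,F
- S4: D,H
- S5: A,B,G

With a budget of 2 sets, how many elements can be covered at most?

6

Choosing S1, S2 covers {A, B, C, F, G, H} — 6 elements.
No choice of 2 sets does better; here D, E are left uncovered.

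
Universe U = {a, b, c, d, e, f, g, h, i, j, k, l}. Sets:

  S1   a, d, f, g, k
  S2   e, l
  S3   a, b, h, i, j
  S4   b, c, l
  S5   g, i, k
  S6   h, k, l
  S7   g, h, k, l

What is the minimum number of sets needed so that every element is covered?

S1, S2, S3, S4 together cover {a, b, c, d, e, f, g, h, i, j, k, l} — every element.
No 3 of the 7 sets cover everything (all 35 triples fall short), so 4 is minimum.

4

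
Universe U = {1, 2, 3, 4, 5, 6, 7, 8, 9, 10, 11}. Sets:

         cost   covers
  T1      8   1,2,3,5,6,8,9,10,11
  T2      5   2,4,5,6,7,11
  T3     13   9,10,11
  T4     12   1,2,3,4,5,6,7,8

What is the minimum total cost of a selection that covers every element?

T1, T2 cover every element at cost 8 + 5 = 13.
Any cover uses at least 2 sets; among all covering selections none totals below 13.

13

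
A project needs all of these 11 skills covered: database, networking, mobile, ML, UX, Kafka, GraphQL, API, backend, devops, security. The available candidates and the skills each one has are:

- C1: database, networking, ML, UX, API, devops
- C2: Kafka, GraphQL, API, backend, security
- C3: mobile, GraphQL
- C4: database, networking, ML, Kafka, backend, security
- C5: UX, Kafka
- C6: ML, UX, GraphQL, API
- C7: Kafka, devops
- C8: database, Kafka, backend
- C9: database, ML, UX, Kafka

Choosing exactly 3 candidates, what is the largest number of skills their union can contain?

Choosing C1, C2, C3 covers {database, networking, mobile, ML, UX, Kafka, GraphQL, API, backend, devops, security} — 11 skills.
That is all 11 skills.

11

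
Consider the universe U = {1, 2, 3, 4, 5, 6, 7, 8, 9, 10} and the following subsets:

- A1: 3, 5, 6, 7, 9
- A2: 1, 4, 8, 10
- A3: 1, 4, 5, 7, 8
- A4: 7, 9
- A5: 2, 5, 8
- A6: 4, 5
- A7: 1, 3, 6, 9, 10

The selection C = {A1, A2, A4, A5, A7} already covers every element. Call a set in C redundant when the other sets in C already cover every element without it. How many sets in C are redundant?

3

Drop A1: the rest still cover every element — redundant.
Drop A2: 4 uncovered — not redundant.
Drop A4: the rest still cover every element — redundant.
Drop A5: 2 uncovered — not redundant.
Drop A7: the rest still cover every element — redundant.
3 redundant: A1, A4, A7.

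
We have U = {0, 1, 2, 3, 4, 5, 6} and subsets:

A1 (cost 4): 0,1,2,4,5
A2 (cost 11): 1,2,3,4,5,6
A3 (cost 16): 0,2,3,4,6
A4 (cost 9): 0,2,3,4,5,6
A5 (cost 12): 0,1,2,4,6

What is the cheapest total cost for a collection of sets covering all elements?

A1, A4 cover every element at cost 4 + 9 = 13.
Any cover uses at least 2 sets; among all covering selections none totals below 13.

13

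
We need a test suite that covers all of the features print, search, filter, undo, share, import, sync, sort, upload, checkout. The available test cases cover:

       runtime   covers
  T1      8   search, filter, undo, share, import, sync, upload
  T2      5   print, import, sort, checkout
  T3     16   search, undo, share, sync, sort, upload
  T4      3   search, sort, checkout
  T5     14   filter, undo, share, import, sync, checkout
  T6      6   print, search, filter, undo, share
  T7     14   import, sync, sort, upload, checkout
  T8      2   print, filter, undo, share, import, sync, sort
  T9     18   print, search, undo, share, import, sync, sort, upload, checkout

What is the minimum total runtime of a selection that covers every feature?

13

T1, T2 cover every feature at runtime 8 + 5 = 13.
Any cover uses at least 2 test cases; among all covering selections none totals below 13.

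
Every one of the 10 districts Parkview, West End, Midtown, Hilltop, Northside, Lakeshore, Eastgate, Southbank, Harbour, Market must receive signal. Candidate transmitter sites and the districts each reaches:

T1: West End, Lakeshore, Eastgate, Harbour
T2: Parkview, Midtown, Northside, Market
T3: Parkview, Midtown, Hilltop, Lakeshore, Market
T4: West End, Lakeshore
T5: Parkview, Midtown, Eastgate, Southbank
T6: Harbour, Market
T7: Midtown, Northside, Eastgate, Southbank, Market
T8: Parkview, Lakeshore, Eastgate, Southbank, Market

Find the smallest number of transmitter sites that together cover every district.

3

T1, T3, T7 together cover {Parkview, West End, Midtown, Hilltop, Northside, Lakeshore, Eastgate, Southbank, Harbour, Market} — every district.
No 2 of the 8 transmitter sites cover everything (all 28 pairs fall short), so 3 is minimum.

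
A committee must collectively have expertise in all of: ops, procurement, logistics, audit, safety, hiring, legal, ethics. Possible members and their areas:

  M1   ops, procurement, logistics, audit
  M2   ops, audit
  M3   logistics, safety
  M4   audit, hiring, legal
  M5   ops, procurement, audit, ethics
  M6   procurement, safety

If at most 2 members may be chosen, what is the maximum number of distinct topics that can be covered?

6

Choosing M1, M4 covers {ops, procurement, logistics, audit, hiring, legal} — 6 topics.
No choice of 2 members does better; here safety, ethics are left uncovered.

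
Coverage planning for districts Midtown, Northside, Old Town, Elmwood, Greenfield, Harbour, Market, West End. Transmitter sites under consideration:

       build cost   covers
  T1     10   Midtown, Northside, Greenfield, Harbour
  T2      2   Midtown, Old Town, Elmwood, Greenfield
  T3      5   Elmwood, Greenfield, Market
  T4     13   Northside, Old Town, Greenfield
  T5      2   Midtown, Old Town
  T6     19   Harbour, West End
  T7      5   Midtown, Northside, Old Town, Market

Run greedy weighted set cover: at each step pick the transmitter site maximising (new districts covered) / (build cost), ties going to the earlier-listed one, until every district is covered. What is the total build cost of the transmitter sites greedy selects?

Pick 1: T2 adds 4 new (Midtown, Old Town, Elmwood, Greenfield) at build cost 2 (ratio 4/2).
Pick 2: T7 adds 2 new (Northside, Market) at build cost 5 (ratio 2/5).
Pick 3: T6 adds 2 new (Harbour, West End) at build cost 19 (ratio 2/19).
Greedy total build cost: 2 + 5 + 19 = 26.

26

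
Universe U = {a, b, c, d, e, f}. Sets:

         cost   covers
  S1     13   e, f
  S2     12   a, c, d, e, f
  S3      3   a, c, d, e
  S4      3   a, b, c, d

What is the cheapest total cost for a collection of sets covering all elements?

15

S2, S4 cover every element at cost 12 + 3 = 15.
Any cover uses at least 2 sets; among all covering selections none totals below 15.
Greedy by coverage-per-cost would pick S3, S4, S2 for 18 — worse than the optimum 15.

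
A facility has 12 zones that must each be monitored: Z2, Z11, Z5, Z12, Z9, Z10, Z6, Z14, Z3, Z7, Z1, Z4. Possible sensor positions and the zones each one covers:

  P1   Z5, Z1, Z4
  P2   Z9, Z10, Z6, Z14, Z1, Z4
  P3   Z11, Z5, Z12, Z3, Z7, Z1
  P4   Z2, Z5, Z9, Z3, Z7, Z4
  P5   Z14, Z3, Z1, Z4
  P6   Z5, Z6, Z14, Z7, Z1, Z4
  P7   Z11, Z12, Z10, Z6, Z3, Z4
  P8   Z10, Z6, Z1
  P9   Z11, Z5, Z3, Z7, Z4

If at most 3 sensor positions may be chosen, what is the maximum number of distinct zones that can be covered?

Choosing P2, P3, P4 covers {Z2, Z11, Z5, Z12, Z9, Z10, Z6, Z14, Z3, Z7, Z1, Z4} — 12 zones.
That is all 12 zones.

12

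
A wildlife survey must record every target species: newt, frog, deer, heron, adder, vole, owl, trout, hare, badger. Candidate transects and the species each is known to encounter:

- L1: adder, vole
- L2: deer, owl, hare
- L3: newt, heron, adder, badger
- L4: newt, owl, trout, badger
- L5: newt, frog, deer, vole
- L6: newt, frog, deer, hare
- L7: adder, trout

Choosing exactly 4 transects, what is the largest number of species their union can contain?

Choosing L1, L3, L4, L6 covers {newt, frog, deer, heron, adder, vole, owl, trout, hare, badger} — 10 species.
That is all 10 species.

10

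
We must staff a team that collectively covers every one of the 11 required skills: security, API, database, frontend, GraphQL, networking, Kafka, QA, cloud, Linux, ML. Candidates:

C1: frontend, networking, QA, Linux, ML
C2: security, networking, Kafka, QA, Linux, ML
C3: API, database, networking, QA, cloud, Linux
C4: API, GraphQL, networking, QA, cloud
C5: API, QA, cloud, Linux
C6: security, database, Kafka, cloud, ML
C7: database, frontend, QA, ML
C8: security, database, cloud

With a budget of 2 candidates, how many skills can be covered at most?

9

Choosing C1, C6 covers {security, database, frontend, networking, Kafka, QA, cloud, Linux, ML} — 9 skills.
No choice of 2 candidates does better; here API, GraphQL are left uncovered.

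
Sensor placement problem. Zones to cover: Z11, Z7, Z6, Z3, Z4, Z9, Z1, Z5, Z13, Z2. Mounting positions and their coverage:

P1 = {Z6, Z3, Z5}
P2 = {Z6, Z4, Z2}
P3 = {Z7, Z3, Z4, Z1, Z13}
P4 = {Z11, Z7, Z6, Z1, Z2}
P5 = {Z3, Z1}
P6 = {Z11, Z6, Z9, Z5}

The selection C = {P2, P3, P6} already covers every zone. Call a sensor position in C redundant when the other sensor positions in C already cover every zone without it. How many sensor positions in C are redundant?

Drop P2: Z2 uncovered — not redundant.
Drop P3: Z7, Z3, Z1, Z13 uncovered — not redundant.
Drop P6: Z11, Z9, Z5 uncovered — not redundant.
None of the sensor positions in C is redundant.

0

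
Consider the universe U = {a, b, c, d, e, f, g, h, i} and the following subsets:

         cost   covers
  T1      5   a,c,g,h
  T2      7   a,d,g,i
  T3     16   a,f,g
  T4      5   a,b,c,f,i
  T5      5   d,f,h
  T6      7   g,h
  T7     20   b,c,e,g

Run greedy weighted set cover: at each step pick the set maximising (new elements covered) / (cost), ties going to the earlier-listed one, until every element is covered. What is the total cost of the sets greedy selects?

35

Pick 1: T4 adds 5 new (a, b, c, f, i) at cost 5 (ratio 5/5).
Pick 2: T1 adds 2 new (g, h) at cost 5 (ratio 2/5).
Pick 3: T5 adds 1 new (d) at cost 5 (ratio 1/5).
Pick 4: T7 adds 1 new (e) at cost 20 (ratio 1/20).
Greedy total cost: 5 + 5 + 5 + 20 = 35. (The true optimum is 30, so greedy overshoots here.)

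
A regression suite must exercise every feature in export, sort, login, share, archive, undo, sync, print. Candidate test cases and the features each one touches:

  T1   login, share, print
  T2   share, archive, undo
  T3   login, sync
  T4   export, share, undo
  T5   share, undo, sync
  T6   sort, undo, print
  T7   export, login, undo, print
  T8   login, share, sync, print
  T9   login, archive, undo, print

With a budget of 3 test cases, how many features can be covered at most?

7

Choosing T2, T3, T6 covers {sort, login, share, archive, undo, sync, print} — 7 features.
No choice of 3 test cases does better; here export is left uncovered.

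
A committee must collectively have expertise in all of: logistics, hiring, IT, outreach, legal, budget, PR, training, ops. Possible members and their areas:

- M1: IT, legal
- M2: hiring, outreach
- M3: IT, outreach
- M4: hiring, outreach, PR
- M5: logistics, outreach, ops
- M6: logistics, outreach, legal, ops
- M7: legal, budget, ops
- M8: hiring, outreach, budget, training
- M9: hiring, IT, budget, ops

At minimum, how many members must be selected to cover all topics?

M1, M4, M5, M8 together cover {logistics, hiring, IT, outreach, legal, budget, PR, training, ops} — every topic.
No 3 of the 9 members cover everything (all 84 triples fall short), so 4 is minimum.

4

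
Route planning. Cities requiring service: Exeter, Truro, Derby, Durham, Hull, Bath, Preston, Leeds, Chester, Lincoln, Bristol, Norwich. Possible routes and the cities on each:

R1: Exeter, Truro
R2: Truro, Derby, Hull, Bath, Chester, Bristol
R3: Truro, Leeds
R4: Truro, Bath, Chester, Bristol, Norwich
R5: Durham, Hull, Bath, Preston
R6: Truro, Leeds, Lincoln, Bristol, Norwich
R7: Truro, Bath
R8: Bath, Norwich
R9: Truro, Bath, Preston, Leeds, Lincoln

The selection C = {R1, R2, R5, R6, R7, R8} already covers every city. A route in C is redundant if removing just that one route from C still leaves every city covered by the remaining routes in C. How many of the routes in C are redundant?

Drop R1: Exeter uncovered — not redundant.
Drop R2: Derby, Chester uncovered — not redundant.
Drop R5: Durham, Preston uncovered — not redundant.
Drop R6: Leeds, Lincoln uncovered — not redundant.
Drop R7: the rest still cover every city — redundant.
Drop R8: the rest still cover every city — redundant.
2 redundant: R7, R8.

2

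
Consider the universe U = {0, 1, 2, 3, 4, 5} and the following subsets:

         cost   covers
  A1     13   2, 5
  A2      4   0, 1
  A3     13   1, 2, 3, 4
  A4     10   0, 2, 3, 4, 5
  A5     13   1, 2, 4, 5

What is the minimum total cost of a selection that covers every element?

A2, A4 cover every element at cost 4 + 10 = 14.
Any cover uses at least 2 sets; among all covering selections none totals below 14.

14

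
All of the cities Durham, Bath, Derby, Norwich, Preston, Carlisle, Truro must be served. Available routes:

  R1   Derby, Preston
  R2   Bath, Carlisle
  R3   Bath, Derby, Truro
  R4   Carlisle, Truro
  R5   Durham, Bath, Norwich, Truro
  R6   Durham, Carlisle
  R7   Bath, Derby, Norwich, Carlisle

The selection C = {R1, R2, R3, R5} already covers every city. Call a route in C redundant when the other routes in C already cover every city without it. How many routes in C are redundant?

Drop R1: Preston uncovered — not redundant.
Drop R2: Carlisle uncovered — not redundant.
Drop R3: the rest still cover every city — redundant.
Drop R5: Durham, Norwich uncovered — not redundant.
1 redundant: R3.

1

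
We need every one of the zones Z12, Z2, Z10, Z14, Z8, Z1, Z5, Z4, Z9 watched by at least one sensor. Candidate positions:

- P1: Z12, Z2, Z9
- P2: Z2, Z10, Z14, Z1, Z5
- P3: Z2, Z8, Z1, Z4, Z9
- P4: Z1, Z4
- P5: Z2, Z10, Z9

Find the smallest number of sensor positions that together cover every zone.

3

P1, P2, P3 together cover {Z12, Z2, Z10, Z14, Z8, Z1, Z5, Z4, Z9} — every zone.
No 2 of the 5 sensor positions cover everything (all 10 pairs fall short), so 3 is minimum.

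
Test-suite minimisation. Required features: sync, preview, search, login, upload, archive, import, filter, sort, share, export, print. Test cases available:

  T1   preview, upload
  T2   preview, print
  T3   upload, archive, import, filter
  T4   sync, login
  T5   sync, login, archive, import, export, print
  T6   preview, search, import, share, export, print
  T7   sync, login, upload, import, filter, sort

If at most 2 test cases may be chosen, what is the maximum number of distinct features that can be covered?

11

Choosing T6, T7 covers {sync, preview, search, login, upload, import, filter, sort, share, export, print} — 11 features.
No choice of 2 test cases does better; here archive is left uncovered.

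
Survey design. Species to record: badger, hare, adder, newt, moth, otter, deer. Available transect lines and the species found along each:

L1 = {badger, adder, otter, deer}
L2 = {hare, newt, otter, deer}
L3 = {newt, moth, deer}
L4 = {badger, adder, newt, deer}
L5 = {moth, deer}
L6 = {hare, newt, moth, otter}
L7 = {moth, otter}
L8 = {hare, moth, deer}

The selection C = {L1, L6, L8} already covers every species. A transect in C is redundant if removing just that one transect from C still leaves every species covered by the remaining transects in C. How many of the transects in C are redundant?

1

Drop L1: badger, adder uncovered — not redundant.
Drop L6: newt uncovered — not redundant.
Drop L8: the rest still cover every species — redundant.
1 redundant: L8.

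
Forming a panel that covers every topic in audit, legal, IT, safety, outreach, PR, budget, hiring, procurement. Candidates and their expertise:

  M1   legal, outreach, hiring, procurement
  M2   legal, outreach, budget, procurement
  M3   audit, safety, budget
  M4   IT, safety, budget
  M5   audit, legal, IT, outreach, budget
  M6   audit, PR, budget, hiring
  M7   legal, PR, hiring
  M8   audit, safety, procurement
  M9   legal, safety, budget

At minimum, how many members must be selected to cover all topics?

3

M1, M4, M6 together cover {audit, legal, IT, safety, outreach, PR, budget, hiring, procurement} — every topic.
No 2 of the 9 members cover everything (all 36 pairs fall short), so 3 is minimum.
Greedy (largest uncovered first) would take M5, M1, M3, M6 — 4 members — but 3 suffice.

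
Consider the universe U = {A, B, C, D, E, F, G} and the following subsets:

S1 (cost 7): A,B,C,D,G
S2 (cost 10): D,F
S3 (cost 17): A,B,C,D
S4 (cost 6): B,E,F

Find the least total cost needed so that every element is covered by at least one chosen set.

S1, S4 cover every element at cost 7 + 6 = 13.
Any cover uses at least 2 sets; among all covering selections none totals below 13.

13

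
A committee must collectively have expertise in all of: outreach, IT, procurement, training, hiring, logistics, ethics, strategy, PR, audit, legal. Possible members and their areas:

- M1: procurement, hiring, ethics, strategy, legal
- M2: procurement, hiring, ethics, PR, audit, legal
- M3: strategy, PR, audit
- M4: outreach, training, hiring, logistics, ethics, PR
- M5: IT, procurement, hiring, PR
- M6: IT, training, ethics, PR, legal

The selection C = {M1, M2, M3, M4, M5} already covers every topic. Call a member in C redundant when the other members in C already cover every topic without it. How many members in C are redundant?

Drop M1: the rest still cover every topic — redundant.
Drop M2: the rest still cover every topic — redundant.
Drop M3: the rest still cover every topic — redundant.
Drop M4: outreach, training, logistics uncovered — not redundant.
Drop M5: IT uncovered — not redundant.
3 redundant: M1, M2, M3.

3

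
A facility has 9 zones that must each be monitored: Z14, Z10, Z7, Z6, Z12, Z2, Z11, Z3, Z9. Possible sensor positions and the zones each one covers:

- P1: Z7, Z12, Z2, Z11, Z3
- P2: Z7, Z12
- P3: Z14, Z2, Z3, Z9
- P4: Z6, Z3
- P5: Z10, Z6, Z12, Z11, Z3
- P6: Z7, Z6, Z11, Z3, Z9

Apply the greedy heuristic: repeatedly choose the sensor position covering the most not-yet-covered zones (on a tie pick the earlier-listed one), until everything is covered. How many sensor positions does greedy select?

Pick 1: P1 covers 5 new zones (Z7, Z12, Z2, Z11, Z3).
Pick 2: P3 covers 2 new zones (Z14, Z9).
Pick 3: P5 covers 2 new zones (Z10, Z6).
Greedy uses 3 sensor positions.

3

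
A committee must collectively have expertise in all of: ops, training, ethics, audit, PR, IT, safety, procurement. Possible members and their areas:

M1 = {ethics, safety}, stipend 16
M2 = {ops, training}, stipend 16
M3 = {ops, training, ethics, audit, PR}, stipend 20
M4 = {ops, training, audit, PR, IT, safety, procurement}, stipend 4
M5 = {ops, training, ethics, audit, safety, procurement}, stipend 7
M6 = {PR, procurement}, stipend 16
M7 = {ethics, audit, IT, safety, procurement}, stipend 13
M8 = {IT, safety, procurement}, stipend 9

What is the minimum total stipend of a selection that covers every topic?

M4, M5 cover every topic at stipend 4 + 7 = 11.
Any cover uses at least 2 members; among all covering selections none totals below 11.

11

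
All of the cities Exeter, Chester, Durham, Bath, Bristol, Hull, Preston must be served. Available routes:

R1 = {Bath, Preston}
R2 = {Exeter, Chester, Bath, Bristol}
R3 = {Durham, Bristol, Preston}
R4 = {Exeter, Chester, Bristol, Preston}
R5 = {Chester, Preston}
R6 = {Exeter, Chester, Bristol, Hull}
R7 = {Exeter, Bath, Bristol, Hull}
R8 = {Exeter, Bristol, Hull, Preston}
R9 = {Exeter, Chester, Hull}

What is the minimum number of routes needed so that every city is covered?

3

R1, R3, R6 together cover {Exeter, Chester, Durham, Bath, Bristol, Hull, Preston} — every city.
No 2 of the 9 routes cover everything (all 36 pairs fall short), so 3 is minimum.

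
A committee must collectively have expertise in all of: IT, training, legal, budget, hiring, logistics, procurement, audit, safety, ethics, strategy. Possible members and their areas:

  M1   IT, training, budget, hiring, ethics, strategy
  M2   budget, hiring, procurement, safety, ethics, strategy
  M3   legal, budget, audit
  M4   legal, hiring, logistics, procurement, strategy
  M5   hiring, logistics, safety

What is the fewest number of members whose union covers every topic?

M1, M2, M3, M4 together cover {IT, training, legal, budget, hiring, logistics, procurement, audit, safety, ethics, strategy} — every topic.
No 3 of the 5 members cover everything (all 10 triples fall short), so 4 is minimum.

4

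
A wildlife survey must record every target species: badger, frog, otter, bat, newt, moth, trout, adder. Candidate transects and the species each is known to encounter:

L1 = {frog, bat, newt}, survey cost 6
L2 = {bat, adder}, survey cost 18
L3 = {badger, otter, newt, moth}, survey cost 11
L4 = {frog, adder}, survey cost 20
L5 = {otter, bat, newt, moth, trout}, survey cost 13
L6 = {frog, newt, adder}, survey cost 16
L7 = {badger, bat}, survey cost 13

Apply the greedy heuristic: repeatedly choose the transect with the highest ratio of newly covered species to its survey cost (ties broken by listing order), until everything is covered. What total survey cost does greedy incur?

Pick 1: L1 adds 3 new (frog, bat, newt) at survey cost 6 (ratio 3/6).
Pick 2: L3 adds 3 new (badger, otter, moth) at survey cost 11 (ratio 3/11).
Pick 3: L5 adds 1 new (trout) at survey cost 13 (ratio 1/13).
Pick 4: L6 adds 1 new (adder) at survey cost 16 (ratio 1/16).
Greedy total survey cost: 6 + 11 + 13 + 16 = 46. (The true optimum is 40, so greedy overshoots here.)

46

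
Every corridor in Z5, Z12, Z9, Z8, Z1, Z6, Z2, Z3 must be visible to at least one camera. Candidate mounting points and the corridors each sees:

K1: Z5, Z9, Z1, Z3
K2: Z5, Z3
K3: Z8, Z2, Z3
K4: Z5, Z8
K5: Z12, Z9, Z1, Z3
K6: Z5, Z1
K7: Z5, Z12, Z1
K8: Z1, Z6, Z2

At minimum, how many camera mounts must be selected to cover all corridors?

3

K4, K5, K8 together cover {Z5, Z12, Z9, Z8, Z1, Z6, Z2, Z3} — every corridor.
No 2 of the 8 camera mounts cover everything (all 28 pairs fall short), so 3 is minimum.
Greedy (largest uncovered first) would take K1, K3, K5, K8 — 4 camera mounts — but 3 suffice.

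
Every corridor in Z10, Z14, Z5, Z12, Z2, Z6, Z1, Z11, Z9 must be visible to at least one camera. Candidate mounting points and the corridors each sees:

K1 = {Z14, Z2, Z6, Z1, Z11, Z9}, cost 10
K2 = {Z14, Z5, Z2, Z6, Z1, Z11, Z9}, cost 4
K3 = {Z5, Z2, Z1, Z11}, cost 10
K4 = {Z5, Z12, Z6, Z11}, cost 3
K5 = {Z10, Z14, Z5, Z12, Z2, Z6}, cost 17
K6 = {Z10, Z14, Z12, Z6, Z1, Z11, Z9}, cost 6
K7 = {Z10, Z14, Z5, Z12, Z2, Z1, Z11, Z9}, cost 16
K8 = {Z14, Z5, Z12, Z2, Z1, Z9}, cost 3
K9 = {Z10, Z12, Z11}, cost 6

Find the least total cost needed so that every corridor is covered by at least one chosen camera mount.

9

K6, K8 cover every corridor at cost 6 + 3 = 9.
Any cover uses at least 2 camera mounts; among all covering selections none totals below 9.
Greedy by coverage-per-cost would pick K8, K4, K6 for 12 — worse than the optimum 9.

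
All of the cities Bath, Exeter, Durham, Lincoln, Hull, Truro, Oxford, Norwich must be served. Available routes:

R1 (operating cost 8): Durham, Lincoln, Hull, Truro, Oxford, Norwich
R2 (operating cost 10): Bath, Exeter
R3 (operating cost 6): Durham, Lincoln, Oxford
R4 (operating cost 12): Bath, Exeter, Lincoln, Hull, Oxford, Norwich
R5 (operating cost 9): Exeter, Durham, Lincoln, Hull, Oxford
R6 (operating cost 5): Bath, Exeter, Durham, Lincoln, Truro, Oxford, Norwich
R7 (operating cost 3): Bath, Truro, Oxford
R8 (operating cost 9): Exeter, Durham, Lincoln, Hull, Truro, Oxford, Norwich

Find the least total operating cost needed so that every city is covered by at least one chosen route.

R7, R8 cover every city at operating cost 3 + 9 = 12.
Any cover uses at least 2 routes; among all covering selections none totals below 12.
Greedy by coverage-per-operating cost would pick R6, R1 for 13 — worse than the optimum 12.

12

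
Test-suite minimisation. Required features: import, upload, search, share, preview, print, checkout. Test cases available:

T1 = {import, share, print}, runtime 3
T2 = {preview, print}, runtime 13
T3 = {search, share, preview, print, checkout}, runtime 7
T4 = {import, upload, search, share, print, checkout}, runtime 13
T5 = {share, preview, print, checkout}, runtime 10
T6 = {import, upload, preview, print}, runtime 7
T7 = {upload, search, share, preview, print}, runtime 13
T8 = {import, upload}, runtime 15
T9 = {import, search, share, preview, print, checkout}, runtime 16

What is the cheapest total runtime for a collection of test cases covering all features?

14

T3, T6 cover every feature at runtime 7 + 7 = 14.
Any cover uses at least 2 test cases; among all covering selections none totals below 14.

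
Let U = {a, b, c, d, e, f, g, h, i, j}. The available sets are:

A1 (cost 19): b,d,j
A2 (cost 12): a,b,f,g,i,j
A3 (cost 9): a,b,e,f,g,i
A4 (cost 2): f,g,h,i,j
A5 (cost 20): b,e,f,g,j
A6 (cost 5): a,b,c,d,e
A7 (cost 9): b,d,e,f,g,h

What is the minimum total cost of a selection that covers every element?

A4, A6 cover every element at cost 2 + 5 = 7.
Any cover uses at least 2 sets; among all covering selections none totals below 7.

7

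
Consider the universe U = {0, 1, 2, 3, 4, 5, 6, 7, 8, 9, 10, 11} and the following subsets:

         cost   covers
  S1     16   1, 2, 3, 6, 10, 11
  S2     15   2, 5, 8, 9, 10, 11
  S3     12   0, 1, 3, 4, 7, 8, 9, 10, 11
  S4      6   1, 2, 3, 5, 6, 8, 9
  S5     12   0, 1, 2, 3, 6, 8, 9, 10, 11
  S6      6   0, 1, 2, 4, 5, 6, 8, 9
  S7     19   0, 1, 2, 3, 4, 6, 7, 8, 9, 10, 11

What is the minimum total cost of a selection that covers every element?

18

S3, S4 cover every element at cost 12 + 6 = 18.
Any cover uses at least 2 sets; among all covering selections none totals below 18.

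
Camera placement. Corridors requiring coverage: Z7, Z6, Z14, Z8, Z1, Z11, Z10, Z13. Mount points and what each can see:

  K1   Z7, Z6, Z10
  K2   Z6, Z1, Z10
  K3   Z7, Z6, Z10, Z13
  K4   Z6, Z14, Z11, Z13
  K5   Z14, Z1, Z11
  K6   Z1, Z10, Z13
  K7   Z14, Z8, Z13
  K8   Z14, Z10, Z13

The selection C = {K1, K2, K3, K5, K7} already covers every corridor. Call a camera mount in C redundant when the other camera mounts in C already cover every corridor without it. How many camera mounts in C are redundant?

3

Drop K1: the rest still cover every corridor — redundant.
Drop K2: the rest still cover every corridor — redundant.
Drop K3: the rest still cover every corridor — redundant.
Drop K5: Z11 uncovered — not redundant.
Drop K7: Z8 uncovered — not redundant.
3 redundant: K1, K2, K3.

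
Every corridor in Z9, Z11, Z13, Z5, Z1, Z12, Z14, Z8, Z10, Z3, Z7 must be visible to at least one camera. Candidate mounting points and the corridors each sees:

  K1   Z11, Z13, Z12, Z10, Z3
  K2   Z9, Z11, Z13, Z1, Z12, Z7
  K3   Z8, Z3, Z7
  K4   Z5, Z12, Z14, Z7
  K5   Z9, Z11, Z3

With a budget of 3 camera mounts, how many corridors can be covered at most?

Choosing K1, K2, K4 covers {Z9, Z11, Z13, Z5, Z1, Z12, Z14, Z10, Z3, Z7} — 10 corridors.
No choice of 3 camera mounts does better; here Z8 is left uncovered.

10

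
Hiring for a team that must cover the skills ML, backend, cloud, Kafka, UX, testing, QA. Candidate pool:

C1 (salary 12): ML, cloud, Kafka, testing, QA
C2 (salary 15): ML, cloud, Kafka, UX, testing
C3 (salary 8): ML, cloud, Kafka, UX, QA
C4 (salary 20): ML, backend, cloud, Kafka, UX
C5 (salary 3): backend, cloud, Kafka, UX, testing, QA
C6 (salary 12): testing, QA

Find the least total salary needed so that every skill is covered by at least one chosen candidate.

11

C3, C5 cover every skill at salary 8 + 3 = 11.
Any cover uses at least 2 candidates; among all covering selections none totals below 11.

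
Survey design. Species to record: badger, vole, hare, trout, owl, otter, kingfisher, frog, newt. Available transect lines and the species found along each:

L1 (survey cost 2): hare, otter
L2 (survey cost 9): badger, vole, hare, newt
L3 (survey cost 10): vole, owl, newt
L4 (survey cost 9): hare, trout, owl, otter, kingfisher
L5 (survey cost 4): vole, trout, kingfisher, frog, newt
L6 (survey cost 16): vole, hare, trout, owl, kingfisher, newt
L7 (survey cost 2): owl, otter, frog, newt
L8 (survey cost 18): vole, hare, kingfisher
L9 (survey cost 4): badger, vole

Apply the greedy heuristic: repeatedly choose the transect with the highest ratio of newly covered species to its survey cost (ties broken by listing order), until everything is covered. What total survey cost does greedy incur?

Pick 1: L7 adds 4 new (owl, otter, frog, newt) at survey cost 2 (ratio 4/2).
Pick 2: L5 adds 3 new (vole, trout, kingfisher) at survey cost 4 (ratio 3/4).
Pick 3: L1 adds 1 new (hare) at survey cost 2 (ratio 1/2).
Pick 4: L9 adds 1 new (badger) at survey cost 4 (ratio 1/4).
Greedy total survey cost: 2 + 4 + 2 + 4 = 12.

12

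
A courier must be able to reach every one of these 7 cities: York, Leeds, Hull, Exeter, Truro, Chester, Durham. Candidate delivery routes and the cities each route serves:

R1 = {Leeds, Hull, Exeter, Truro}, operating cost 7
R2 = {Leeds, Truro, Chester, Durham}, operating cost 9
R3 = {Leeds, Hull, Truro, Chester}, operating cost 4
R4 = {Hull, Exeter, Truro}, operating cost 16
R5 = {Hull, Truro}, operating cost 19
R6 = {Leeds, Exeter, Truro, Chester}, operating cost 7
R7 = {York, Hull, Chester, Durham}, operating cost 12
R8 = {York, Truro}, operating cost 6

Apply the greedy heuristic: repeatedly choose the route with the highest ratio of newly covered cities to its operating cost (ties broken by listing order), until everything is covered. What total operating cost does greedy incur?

Pick 1: R3 adds 4 new (Leeds, Hull, Truro, Chester) at operating cost 4 (ratio 4/4).
Pick 2: R7 adds 2 new (York, Durham) at operating cost 12 (ratio 2/12).
Pick 3: R1 adds 1 new (Exeter) at operating cost 7 (ratio 1/7).
Greedy total operating cost: 4 + 12 + 7 = 23. (The true optimum is 19, so greedy overshoots here.)

23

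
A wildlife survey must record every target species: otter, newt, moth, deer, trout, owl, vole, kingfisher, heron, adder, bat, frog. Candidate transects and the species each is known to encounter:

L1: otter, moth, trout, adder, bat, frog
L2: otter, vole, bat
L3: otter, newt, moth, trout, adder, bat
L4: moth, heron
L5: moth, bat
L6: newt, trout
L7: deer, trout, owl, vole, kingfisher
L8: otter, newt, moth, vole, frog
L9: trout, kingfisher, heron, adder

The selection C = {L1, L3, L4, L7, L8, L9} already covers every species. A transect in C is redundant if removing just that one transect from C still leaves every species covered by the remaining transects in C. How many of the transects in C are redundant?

Drop L1: the rest still cover every species — redundant.
Drop L3: the rest still cover every species — redundant.
Drop L4: the rest still cover every species — redundant.
Drop L7: deer, owl uncovered — not redundant.
Drop L8: the rest still cover every species — redundant.
Drop L9: the rest still cover every species — redundant.
5 redundant: L1, L3, L4, L8, L9.

5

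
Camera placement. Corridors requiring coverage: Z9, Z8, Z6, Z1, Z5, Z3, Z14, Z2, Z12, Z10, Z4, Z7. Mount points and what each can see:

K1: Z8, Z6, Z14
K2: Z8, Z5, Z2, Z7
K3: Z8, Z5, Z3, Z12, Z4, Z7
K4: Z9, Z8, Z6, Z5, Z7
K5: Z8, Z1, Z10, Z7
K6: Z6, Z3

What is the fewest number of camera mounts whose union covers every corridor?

K1, K2, K3, K4, K5 together cover {Z9, Z8, Z6, Z1, Z5, Z3, Z14, Z2, Z12, Z10, Z4, Z7} — every corridor.
No 4 of the 6 camera mounts cover everything (all 15 size-4 selections fall short), so 5 is minimum.

5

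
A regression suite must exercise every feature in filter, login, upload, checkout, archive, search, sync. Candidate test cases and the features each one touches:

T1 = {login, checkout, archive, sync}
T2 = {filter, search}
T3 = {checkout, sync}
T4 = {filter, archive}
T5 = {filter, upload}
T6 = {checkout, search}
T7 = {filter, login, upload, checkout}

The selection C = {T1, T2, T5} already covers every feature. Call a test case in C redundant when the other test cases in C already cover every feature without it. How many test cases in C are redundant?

Drop T1: login, checkout, archive, sync uncovered — not redundant.
Drop T2: search uncovered — not redundant.
Drop T5: upload uncovered — not redundant.
None of the test cases in C is redundant.

0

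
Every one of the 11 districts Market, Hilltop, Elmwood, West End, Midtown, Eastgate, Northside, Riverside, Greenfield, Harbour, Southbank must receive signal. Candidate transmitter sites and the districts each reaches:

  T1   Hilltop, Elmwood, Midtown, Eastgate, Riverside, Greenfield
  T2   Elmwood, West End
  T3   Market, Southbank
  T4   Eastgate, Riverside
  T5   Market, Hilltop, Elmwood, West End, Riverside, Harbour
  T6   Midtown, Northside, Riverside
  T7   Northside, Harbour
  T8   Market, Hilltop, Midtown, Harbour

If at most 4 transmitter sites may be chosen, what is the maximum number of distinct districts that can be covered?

Choosing T1, T2, T3, T7 covers {Market, Hilltop, Elmwood, West End, Midtown, Eastgate, Northside, Riverside, Greenfield, Harbour, Southbank} — 11 districts.
That is all 11 districts.

11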